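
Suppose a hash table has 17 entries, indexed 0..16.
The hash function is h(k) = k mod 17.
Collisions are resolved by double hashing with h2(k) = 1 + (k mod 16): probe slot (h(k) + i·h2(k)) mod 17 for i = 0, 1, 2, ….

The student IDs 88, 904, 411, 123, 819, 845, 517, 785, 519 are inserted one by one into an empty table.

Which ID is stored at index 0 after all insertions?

519

88: h=3 → slot 3
904: h=3, h2=9, probe 3,12 → slot 12
411: h=3, h2=12, probe 3,15 → slot 15
123: h=4 → slot 4
819: h=3, h2=4, probe 3,7 → slot 7
845: h=12, h2=14, probe 12,9 → slot 9
517: h=7, h2=6, probe 7,13 → slot 13
785: h=3, h2=2, probe 3,5 → slot 5
519: h=9, h2=8, probe 9,0 → slot 0
Table: [519, —, —, 88, 123, 785, —, 819, —, 845, —, —, 904, 517, —, 411, —]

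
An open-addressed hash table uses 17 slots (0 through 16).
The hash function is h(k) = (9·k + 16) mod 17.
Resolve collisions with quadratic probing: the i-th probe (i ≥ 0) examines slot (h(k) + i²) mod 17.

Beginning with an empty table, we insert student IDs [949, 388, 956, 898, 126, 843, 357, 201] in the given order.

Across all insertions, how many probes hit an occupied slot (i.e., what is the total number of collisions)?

6

949: h=6 => slot 6
388: h=6, probe 6,7 => slot 7
956: h=1 => slot 1
898: h=6, probe 6,7,10 => slot 10
126: h=11 => slot 11
843: h=4 => slot 4
357: h=16 => slot 16
201: h=6, probe 6,7,10,15 => slot 15
Table: [-, 956, -, -, 843, -, 949, 388, -, -, 898, 126, -, -, -, 201, 357]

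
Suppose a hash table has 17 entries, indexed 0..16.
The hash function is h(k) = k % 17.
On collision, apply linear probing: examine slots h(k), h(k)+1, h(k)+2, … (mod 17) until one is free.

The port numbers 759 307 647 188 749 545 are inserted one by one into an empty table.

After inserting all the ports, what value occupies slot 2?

759: h=11 → slot 11
307: h=1 → slot 1
647: h=1, probe 1,2 → slot 2
188: h=1, probe 1,2,3 → slot 3
749: h=1, probe 1,2,3,4 → slot 4
545: h=1, probe 1,2,3,4,5 → slot 5
Table: [—, 307, 647, 188, 749, 545, —, —, —, —, —, 759, —, —, —, —, —]

647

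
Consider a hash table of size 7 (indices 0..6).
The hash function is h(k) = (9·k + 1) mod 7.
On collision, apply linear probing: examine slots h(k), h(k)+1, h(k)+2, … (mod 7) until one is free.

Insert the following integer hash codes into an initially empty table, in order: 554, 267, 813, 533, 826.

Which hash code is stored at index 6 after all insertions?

554 hashes to 3; slot 3 is free → place at 3.
267 hashes to 3; 3 taken → place at 4.
813 hashes to 3; 3,4 taken → place at 5.
533 hashes to 3; 3,4,5 taken → place at 6.
826 hashes to 1; slot 1 is free → place at 1.
Table: [∅, 826, ∅, 554, 267, 813, 533]

533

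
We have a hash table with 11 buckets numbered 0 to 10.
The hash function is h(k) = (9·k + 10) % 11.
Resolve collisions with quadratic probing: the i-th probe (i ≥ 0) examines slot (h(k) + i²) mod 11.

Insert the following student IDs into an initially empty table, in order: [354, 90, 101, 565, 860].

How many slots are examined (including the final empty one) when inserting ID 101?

3

354 hashes to 6; slot 6 is free → place at 6.
90 hashes to 6; 6 taken → place at 7.
101 hashes to 6; 6,7 taken → place at 10.
565 hashes to 2; slot 2 is free → place at 2.
860 hashes to 6; 6,7,10 taken → place at 4.
Table: [_, _, 565, _, 860, _, 354, 90, _, _, 101]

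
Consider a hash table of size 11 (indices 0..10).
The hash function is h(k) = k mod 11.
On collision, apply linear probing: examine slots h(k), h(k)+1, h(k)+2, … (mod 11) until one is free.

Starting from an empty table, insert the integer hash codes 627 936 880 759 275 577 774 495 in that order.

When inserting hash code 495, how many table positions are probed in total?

627: h=0 -> slot 0
936: h=1 -> slot 1
880: h=0, probe 0,1,2 -> slot 2
759: h=0, probe 0,1,2,3 -> slot 3
275: h=0, probe 0,1,2,3,4 -> slot 4
577: h=5 -> slot 5
774: h=4, probe 4,5,6 -> slot 6
495: h=0, probe 0,1,2,3,4,5,6,7 -> slot 7
Table: [627, 936, 880, 759, 275, 577, 774, 495, ∅, ∅, ∅]

8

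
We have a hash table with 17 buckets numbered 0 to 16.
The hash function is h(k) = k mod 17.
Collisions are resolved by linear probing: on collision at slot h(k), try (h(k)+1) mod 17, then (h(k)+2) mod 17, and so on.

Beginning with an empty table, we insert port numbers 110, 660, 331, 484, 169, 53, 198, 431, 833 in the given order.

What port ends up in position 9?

331

Insert 110: h=8, slot 8 empty → index 8.
Insert 660: h=14, slot 14 empty → index 14.
Insert 331: h=8, slot 8 occupied → index 9.
Insert 484: h=8, slots 8,9 occupied → index 10.
Insert 169: h=16, slot 16 empty → index 16.
Insert 53: h=2, slot 2 empty → index 2.
Insert 198: h=11, slot 11 empty → index 11.
Insert 431: h=6, slot 6 empty → index 6.
Insert 833: h=0, slot 0 empty → index 0.
Table: [833, ∅, 53, ∅, ∅, ∅, 431, ∅, 110, 331, 484, 198, ∅, ∅, 660, ∅, 169]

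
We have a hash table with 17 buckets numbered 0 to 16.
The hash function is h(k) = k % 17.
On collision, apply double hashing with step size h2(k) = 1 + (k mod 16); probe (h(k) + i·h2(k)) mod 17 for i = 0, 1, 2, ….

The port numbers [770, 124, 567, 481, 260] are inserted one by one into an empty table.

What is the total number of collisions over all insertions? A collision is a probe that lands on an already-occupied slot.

Insert 770: h=5, slot 5 empty → index 5.
Insert 124: h=5, h2=13, slot 5 occupied → index 1.
Insert 567: h=6, slot 6 empty → index 6.
Insert 481: h=5, h2=2, slot 5 occupied → index 7.
Insert 260: h=5, h2=5, slot 5 occupied → index 10.
Table: [—, 124, —, —, —, 770, 567, 481, —, —, 260, —, —, —, —, —, —]

3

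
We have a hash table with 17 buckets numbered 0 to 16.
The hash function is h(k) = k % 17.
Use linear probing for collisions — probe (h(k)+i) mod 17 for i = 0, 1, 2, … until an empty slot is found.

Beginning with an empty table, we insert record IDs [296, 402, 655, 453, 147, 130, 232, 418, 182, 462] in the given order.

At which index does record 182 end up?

16

296: h=7 => slot 7
402: h=11 => slot 11
655: h=9 => slot 9
453: h=11, probe 11,12 => slot 12
147: h=11, probe 11,12,13 => slot 13
130: h=11, probe 11,12,13,14 => slot 14
232: h=11, probe 11,12,13,14,15 => slot 15
418: h=10 => slot 10
182: h=12, probe 12,13,14,15,16 => slot 16
462: h=3 => slot 3
Table: [-, -, -, 462, -, -, -, 296, -, 655, 418, 402, 453, 147, 130, 232, 182]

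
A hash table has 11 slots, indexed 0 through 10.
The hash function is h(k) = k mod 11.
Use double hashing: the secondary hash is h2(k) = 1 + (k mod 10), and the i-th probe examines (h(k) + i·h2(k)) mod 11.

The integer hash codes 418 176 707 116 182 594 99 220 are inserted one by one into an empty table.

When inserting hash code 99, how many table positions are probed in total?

418: h=0 => slot 0
176: h=0, h2=7, probe 0,7 => slot 7
707: h=3 => slot 3
116: h=6 => slot 6
182: h=6, h2=3, probe 6,9 => slot 9
594: h=0, h2=5, probe 0,5 => slot 5
99: h=0, h2=10, probe 0,10 => slot 10
220: h=0, h2=1, probe 0,1 => slot 1
Table: [418, 220, -, 707, -, 594, 116, 176, -, 182, 99]

2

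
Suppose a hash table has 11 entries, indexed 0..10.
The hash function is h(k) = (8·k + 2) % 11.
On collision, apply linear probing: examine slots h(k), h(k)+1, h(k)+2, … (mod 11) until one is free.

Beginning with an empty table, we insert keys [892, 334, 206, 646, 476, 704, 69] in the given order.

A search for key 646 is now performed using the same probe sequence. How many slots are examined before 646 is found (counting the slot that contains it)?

892: h=10 => slot 10
334: h=1 => slot 1
206: h=0 => slot 0
646: h=0, probe 0,1,2 => slot 2
476: h=4 => slot 4
704: h=2, probe 2,3 => slot 3
69: h=4, probe 4,5 => slot 5
Table: [206, 334, 646, 704, 476, 69, _, _, _, _, 892]
Lookup 646: h=0, probe 0,1,2 → found at 2.

3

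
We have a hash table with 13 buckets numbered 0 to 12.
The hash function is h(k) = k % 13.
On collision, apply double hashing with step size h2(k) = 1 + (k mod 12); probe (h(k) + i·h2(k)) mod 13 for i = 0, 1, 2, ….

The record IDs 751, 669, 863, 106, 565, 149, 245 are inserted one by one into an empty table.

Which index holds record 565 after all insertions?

8

751: h=10 -> slot 10
669: h=6 -> slot 6
863: h=5 -> slot 5
106: h=2 -> slot 2
565: h=6, h2=2, probe 6,8 -> slot 8
149: h=6, h2=6, probe 6,12 -> slot 12
245: h=11 -> slot 11
Table: [—, —, 106, —, —, 863, 669, —, 565, —, 751, 245, 149]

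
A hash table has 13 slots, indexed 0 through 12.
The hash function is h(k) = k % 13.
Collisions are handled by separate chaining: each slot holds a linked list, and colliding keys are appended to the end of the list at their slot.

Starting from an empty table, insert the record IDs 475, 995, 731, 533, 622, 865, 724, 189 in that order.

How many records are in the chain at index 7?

4

475 -> bucket 7
995 -> bucket 7 (collision)
731 -> bucket 3
533 -> bucket 0
622 -> bucket 11
865 -> bucket 7 (collision)
724 -> bucket 9
189 -> bucket 7 (collision)
Final buckets:
0: 533
1: _
2: _
3: 731
4: _
5: _
6: _
7: 475 -> 995 -> 865 -> 189
8: _
9: 724
10: _
11: 622
12: _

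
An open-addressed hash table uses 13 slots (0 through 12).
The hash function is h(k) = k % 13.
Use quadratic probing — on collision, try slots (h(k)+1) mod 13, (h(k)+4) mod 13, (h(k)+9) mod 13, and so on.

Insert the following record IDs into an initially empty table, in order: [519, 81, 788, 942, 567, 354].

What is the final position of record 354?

Insert 519: h=12, slot 12 empty => index 12.
Insert 81: h=3, slot 3 empty => index 3.
Insert 788: h=8, slot 8 empty => index 8.
Insert 942: h=6, slot 6 empty => index 6.
Insert 567: h=8, slot 8 occupied => index 9.
Insert 354: h=3, slot 3 occupied => index 4.
Table: [-, -, -, 81, 354, -, 942, -, 788, 567, -, -, 519]

4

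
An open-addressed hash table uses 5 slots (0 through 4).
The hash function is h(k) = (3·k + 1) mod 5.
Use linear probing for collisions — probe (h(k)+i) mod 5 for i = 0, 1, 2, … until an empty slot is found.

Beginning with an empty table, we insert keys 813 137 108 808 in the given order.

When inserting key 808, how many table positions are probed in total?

4

Insert 813: h=0, slot 0 empty => index 0.
Insert 137: h=2, slot 2 empty => index 2.
Insert 108: h=0, slot 0 occupied => index 1.
Insert 808: h=0, slots 0,1,2 occupied => index 3.
Table: [813, 108, 137, 808, .]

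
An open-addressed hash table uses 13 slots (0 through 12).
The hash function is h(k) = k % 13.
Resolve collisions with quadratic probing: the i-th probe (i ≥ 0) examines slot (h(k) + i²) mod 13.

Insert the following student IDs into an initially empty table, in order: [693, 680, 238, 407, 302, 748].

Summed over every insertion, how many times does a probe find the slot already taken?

693: h=4 => slot 4
680: h=4, probe 4,5 => slot 5
238: h=4, probe 4,5,8 => slot 8
407: h=4, probe 4,5,8,0 => slot 0
302: h=3 => slot 3
748: h=7 => slot 7
Table: [407, ∅, ∅, 302, 693, 680, ∅, 748, 238, ∅, ∅, ∅, ∅]

6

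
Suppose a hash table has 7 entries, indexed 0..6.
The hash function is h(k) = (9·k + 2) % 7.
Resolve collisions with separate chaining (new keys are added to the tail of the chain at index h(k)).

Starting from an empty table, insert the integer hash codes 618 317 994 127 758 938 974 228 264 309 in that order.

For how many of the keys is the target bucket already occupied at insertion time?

Insert 618: h=6, bucket 6 empty → new chain.
Insert 317: h=6, bucket 6 nonempty → append to chain.
Insert 994: h=2, bucket 2 empty → new chain.
Insert 127: h=4, bucket 4 empty → new chain.
Insert 758: h=6, bucket 6 nonempty → append to chain.
Insert 938: h=2, bucket 2 nonempty → append to chain.
Insert 974: h=4, bucket 4 nonempty → append to chain.
Insert 228: h=3, bucket 3 empty → new chain.
Insert 264: h=5, bucket 5 empty → new chain.
Insert 309: h=4, bucket 4 nonempty → append to chain.
Final buckets:
0: .
1: .
2: 994 -> 938
3: 228
4: 127 -> 974 -> 309
5: 264
6: 618 -> 317 -> 758

5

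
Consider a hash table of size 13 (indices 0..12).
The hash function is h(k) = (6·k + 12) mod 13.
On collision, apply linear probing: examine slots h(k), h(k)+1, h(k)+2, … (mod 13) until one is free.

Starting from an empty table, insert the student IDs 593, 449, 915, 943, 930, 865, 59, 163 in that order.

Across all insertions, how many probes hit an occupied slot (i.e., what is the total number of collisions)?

21

Insert 593: h=8, slot 8 empty => index 8.
Insert 449: h=2, slot 2 empty => index 2.
Insert 915: h=3, slot 3 empty => index 3.
Insert 943: h=2, slots 2,3 occupied => index 4.
Insert 930: h=2, slots 2,3,4 occupied => index 5.
Insert 865: h=2, slots 2,3,4,5 occupied => index 6.
Insert 59: h=2, slots 2,3,4,5,6 occupied => index 7.
Insert 163: h=2, slots 2,3,4,5,6,7,8 occupied => index 9.
Table: [-, -, 449, 915, 943, 930, 865, 59, 593, 163, -, -, -]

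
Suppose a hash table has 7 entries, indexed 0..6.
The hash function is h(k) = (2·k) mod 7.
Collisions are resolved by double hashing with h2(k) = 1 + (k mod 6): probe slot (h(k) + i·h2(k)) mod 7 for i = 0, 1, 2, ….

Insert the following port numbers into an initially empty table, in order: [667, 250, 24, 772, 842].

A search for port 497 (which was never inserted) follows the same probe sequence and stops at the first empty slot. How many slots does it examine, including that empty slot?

Insert 667: h=4, slot 4 empty => index 4.
Insert 250: h=3, slot 3 empty => index 3.
Insert 24: h=6, slot 6 empty => index 6.
Insert 772: h=4, h2=5, slot 4 occupied => index 2.
Insert 842: h=4, h2=3, slot 4 occupied => index 0.
Table: [842, ., 772, 250, 667, ., 24]
Lookup 497: h=0, h2=6, probe 0,6,5 → slot 5 empty, not found.

3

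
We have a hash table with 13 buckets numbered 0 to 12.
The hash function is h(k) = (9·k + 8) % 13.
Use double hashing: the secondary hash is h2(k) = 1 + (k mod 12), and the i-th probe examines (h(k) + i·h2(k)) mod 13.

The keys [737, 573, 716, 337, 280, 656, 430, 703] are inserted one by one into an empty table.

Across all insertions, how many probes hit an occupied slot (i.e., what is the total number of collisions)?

4

737: h=11 -> slot 11
573: h=4 -> slot 4
716: h=4, h2=9, probe 4,0 -> slot 0
337: h=12 -> slot 12
280: h=6 -> slot 6
656: h=10 -> slot 10
430: h=4, h2=11, probe 4,2 -> slot 2
703: h=4, h2=8, probe 4,12,7 -> slot 7
Table: [716, —, 430, —, 573, —, 280, 703, —, —, 656, 737, 337]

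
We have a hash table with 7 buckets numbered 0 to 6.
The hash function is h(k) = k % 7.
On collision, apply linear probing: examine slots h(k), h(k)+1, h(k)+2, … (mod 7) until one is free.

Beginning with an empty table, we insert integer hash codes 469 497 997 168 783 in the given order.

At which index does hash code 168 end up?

2

Insert 469: h=0, slot 0 empty => index 0.
Insert 497: h=0, slot 0 occupied => index 1.
Insert 997: h=3, slot 3 empty => index 3.
Insert 168: h=0, slots 0,1 occupied => index 2.
Insert 783: h=6, slot 6 empty => index 6.
Table: [469, 497, 168, 997, ∅, ∅, 783]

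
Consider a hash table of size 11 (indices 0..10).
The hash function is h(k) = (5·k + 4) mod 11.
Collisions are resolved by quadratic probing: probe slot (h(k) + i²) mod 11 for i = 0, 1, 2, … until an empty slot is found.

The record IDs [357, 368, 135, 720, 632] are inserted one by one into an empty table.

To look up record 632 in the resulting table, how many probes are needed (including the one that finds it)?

Insert 357: h=7, slot 7 empty → index 7.
Insert 368: h=7, slot 7 occupied → index 8.
Insert 135: h=8, slot 8 occupied → index 9.
Insert 720: h=7, slots 7,8 occupied → index 0.
Insert 632: h=7, slots 7,8,0 occupied → index 5.
Table: [720, -, -, -, -, 632, -, 357, 368, 135, -]
Lookup 632: h=7, probe 7,8,0,5 → found at 5.

4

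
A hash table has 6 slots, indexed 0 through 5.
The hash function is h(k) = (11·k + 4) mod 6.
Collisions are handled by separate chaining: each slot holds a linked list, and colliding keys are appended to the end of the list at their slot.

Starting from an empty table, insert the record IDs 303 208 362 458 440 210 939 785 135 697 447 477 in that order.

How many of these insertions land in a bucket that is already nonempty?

6

303 -> bucket 1
208 -> bucket 0
362 -> bucket 2
458 -> bucket 2 (collision)
440 -> bucket 2 (collision)
210 -> bucket 4
939 -> bucket 1 (collision)
785 -> bucket 5
135 -> bucket 1 (collision)
697 -> bucket 3
447 -> bucket 1 (collision)
477 -> bucket 1 (collision)
Final buckets:
0: 208
1: 303 -> 939 -> 135 -> 447 -> 477
2: 362 -> 458 -> 440
3: 697
4: 210
5: 785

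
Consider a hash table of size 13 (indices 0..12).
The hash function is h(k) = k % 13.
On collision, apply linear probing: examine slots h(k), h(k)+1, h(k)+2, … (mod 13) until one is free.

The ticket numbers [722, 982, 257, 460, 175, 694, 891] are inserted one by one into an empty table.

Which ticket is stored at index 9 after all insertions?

722: h=7 => slot 7
982: h=7, probe 7,8 => slot 8
257: h=10 => slot 10
460: h=5 => slot 5
175: h=6 => slot 6
694: h=5, probe 5,6,7,8,9 => slot 9
891: h=7, probe 7,8,9,10,11 => slot 11
Table: [., ., ., ., ., 460, 175, 722, 982, 694, 257, 891, .]

694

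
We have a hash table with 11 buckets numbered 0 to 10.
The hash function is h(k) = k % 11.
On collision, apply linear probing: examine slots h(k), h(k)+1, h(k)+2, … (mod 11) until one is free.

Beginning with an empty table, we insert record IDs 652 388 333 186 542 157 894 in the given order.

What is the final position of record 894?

8

652: h=3 -> slot 3
388: h=3, probe 3,4 -> slot 4
333: h=3, probe 3,4,5 -> slot 5
186: h=10 -> slot 10
542: h=3, probe 3,4,5,6 -> slot 6
157: h=3, probe 3,4,5,6,7 -> slot 7
894: h=3, probe 3,4,5,6,7,8 -> slot 8
Table: [∅, ∅, ∅, 652, 388, 333, 542, 157, 894, ∅, 186]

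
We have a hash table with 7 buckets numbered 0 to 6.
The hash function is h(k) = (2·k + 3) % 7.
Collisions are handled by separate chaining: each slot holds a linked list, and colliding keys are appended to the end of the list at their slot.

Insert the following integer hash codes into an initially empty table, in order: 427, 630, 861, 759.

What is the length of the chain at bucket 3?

3

Insert 427: h=3, bucket 3 empty → new chain.
Insert 630: h=3, bucket 3 nonempty → append to chain.
Insert 861: h=3, bucket 3 nonempty → append to chain.
Insert 759: h=2, bucket 2 empty → new chain.
Final buckets:
0: -
1: -
2: 759
3: 427 -> 630 -> 861
4: -
5: -
6: -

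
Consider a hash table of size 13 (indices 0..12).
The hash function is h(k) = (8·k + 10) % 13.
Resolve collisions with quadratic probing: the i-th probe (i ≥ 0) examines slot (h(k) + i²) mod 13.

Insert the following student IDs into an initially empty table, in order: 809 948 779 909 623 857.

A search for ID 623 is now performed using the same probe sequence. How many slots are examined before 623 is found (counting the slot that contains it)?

4

Insert 809: h=8, slot 8 empty -> index 8.
Insert 948: h=2, slot 2 empty -> index 2.
Insert 779: h=2, slot 2 occupied -> index 3.
Insert 909: h=2, slots 2,3 occupied -> index 6.
Insert 623: h=2, slots 2,3,6 occupied -> index 11.
Insert 857: h=2, slots 2,3,6,11 occupied -> index 5.
Table: [—, —, 948, 779, —, 857, 909, —, 809, —, —, 623, —]
Lookup 623: h=2, probe 2,3,6,11 → found at 11.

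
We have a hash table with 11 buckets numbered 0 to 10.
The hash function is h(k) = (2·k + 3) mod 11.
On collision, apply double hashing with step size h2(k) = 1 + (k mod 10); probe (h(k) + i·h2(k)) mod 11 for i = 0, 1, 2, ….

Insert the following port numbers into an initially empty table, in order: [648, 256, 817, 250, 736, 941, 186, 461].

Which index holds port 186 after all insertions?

0

648 hashes to 1; slot 1 is free → place at 1.
256 hashes to 9; slot 9 is free → place at 9.
817 hashes to 9, h2=8; 9 taken → place at 6.
250 hashes to 8; slot 8 is free → place at 8.
736 hashes to 1, h2=7; 1,8 taken → place at 4.
941 hashes to 4, h2=2; 4,6,8 taken → place at 10.
186 hashes to 1, h2=7; 1,8,4 taken → place at 0.
461 hashes to 1, h2=2; 1 taken → place at 3.
Table: [186, 648, -, 461, 736, -, 817, -, 250, 256, 941]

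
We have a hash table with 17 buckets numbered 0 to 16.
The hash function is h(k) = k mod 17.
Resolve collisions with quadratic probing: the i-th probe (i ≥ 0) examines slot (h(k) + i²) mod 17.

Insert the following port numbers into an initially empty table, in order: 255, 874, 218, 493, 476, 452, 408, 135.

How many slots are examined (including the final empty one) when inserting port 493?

2

255: h=0 => slot 0
874: h=7 => slot 7
218: h=14 => slot 14
493: h=0, probe 0,1 => slot 1
476: h=0, probe 0,1,4 => slot 4
452: h=10 => slot 10
408: h=0, probe 0,1,4,9 => slot 9
135: h=16 => slot 16
Table: [255, 493, ∅, ∅, 476, ∅, ∅, 874, ∅, 408, 452, ∅, ∅, ∅, 218, ∅, 135]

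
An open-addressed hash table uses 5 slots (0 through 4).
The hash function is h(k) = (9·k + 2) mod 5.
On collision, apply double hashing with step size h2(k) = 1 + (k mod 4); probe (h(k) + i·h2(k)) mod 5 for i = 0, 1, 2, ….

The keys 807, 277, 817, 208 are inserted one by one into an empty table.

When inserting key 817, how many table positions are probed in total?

3

807: h=0 → slot 0
277: h=0, h2=2, probe 0,2 → slot 2
817: h=0, h2=2, probe 0,2,4 → slot 4
208: h=4, h2=1, probe 4,0,1 → slot 1
Table: [807, 208, 277, -, 817]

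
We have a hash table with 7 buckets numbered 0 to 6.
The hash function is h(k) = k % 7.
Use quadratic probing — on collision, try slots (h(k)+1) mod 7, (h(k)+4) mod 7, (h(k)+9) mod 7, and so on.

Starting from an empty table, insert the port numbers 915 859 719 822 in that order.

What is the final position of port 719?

Insert 915: h=5, slot 5 empty → index 5.
Insert 859: h=5, slot 5 occupied → index 6.
Insert 719: h=5, slots 5,6 occupied → index 2.
Insert 822: h=3, slot 3 empty → index 3.
Table: [-, -, 719, 822, -, 915, 859]

2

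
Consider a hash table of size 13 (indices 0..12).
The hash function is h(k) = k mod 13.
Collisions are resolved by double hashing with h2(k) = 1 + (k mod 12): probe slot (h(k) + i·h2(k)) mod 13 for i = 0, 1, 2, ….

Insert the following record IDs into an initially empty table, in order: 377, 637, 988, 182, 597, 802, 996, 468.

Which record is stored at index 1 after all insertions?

Insert 377: h=0, slot 0 empty -> index 0.
Insert 637: h=0, h2=2, slot 0 occupied -> index 2.
Insert 988: h=0, h2=5, slot 0 occupied -> index 5.
Insert 182: h=0, h2=3, slot 0 occupied -> index 3.
Insert 597: h=12, slot 12 empty -> index 12.
Insert 802: h=9, slot 9 empty -> index 9.
Insert 996: h=8, slot 8 empty -> index 8.
Insert 468: h=0, h2=1, slot 0 occupied -> index 1.
Table: [377, 468, 637, 182, -, 988, -, -, 996, 802, -, -, 597]

468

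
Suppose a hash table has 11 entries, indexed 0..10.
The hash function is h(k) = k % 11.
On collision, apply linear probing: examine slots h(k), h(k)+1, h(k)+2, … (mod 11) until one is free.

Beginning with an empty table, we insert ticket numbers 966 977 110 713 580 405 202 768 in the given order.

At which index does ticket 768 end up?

3

Insert 966: h=9, slot 9 empty → index 9.
Insert 977: h=9, slot 9 occupied → index 10.
Insert 110: h=0, slot 0 empty → index 0.
Insert 713: h=9, slots 9,10,0 occupied → index 1.
Insert 580: h=8, slot 8 empty → index 8.
Insert 405: h=9, slots 9,10,0,1 occupied → index 2.
Insert 202: h=4, slot 4 empty → index 4.
Insert 768: h=9, slots 9,10,0,1,2 occupied → index 3.
Table: [110, 713, 405, 768, 202, —, —, —, 580, 966, 977]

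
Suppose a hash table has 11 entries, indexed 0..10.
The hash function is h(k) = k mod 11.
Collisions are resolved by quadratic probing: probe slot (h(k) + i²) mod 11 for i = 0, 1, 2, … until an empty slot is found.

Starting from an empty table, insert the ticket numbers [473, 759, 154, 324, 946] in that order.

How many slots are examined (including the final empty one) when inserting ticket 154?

473 hashes to 0; slot 0 is free => place at 0.
759 hashes to 0; 0 taken => place at 1.
154 hashes to 0; 0,1 taken => place at 4.
324 hashes to 5; slot 5 is free => place at 5.
946 hashes to 0; 0,1,4 taken => place at 9.
Table: [473, 759, -, -, 154, 324, -, -, -, 946, -]

3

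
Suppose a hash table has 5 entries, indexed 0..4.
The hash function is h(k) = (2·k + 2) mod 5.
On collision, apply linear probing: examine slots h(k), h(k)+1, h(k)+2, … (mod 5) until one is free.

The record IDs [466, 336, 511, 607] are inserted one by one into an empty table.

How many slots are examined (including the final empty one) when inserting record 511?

Insert 466: h=4, slot 4 empty -> index 4.
Insert 336: h=4, slot 4 occupied -> index 0.
Insert 511: h=4, slots 4,0 occupied -> index 1.
Insert 607: h=1, slot 1 occupied -> index 2.
Table: [336, 511, 607, —, 466]

3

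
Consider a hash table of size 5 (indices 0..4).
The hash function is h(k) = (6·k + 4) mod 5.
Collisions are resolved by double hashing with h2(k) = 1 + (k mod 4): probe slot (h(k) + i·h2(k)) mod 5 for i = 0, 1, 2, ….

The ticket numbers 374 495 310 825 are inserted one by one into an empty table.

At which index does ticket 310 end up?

2

374: h=3 -> slot 3
495: h=4 -> slot 4
310: h=4, h2=3, probe 4,2 -> slot 2
825: h=4, h2=2, probe 4,1 -> slot 1
Table: [—, 825, 310, 374, 495]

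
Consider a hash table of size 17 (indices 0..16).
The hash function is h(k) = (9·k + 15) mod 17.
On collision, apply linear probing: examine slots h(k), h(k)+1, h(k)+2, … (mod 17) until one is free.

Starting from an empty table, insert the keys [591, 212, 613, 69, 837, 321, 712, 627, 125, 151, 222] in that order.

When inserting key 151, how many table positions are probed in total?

Insert 591: h=13, slot 13 empty => index 13.
Insert 212: h=2, slot 2 empty => index 2.
Insert 613: h=7, slot 7 empty => index 7.
Insert 69: h=7, slot 7 occupied => index 8.
Insert 837: h=0, slot 0 empty => index 0.
Insert 321: h=14, slot 14 empty => index 14.
Insert 712: h=14, slot 14 occupied => index 15.
Insert 627: h=14, slots 14,15 occupied => index 16.
Insert 125: h=1, slot 1 empty => index 1.
Insert 151: h=14, slots 14,15,16,0,1,2 occupied => index 3.
Insert 222: h=7, slots 7,8 occupied => index 9.
Table: [837, 125, 212, 151, ∅, ∅, ∅, 613, 69, 222, ∅, ∅, ∅, 591, 321, 712, 627]

7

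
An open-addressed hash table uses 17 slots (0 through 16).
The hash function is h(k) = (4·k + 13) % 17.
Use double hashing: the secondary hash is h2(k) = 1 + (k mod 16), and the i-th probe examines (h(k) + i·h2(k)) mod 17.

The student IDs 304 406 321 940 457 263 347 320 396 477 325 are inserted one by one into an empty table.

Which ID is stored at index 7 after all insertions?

304: h=5 => slot 5
406: h=5, h2=7, probe 5,12 => slot 12
321: h=5, h2=2, probe 5,7 => slot 7
940: h=16 => slot 16
457: h=5, h2=10, probe 5,15 => slot 15
263: h=11 => slot 11
347: h=7, h2=12, probe 7,2 => slot 2
320: h=1 => slot 1
396: h=16, h2=13, probe 16,12,8 => slot 8
477: h=0 => slot 0
325: h=4 => slot 4
Table: [477, 320, 347, -, 325, 304, -, 321, 396, -, -, 263, 406, -, -, 457, 940]

321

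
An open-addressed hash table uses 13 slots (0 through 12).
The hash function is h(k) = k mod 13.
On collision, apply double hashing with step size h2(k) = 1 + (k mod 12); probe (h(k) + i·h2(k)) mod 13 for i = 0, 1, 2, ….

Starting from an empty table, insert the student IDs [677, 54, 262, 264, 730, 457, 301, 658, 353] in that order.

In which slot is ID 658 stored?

9

677 hashes to 1; slot 1 is free → place at 1.
54 hashes to 2; slot 2 is free → place at 2.
262 hashes to 2, h2=11; 2 taken → place at 0.
264 hashes to 4; slot 4 is free → place at 4.
730 hashes to 2, h2=11; 2,0 taken → place at 11.
457 hashes to 2, h2=2; 2,4 taken → place at 6.
301 hashes to 2, h2=2; 2,4,6 taken → place at 8.
658 hashes to 8, h2=11; 8,6,4,2,0,11 taken → place at 9.
353 hashes to 2, h2=6; 2,8,1 taken → place at 7.
Table: [262, 677, 54, ∅, 264, ∅, 457, 353, 301, 658, ∅, 730, ∅]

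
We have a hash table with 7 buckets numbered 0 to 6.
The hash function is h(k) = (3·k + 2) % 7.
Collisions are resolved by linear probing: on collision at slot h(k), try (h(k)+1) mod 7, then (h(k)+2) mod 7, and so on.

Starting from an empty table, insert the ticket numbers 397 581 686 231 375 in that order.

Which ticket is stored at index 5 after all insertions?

397 hashes to 3; slot 3 is free → place at 3.
581 hashes to 2; slot 2 is free → place at 2.
686 hashes to 2; 2,3 taken → place at 4.
231 hashes to 2; 2,3,4 taken → place at 5.
375 hashes to 0; slot 0 is free → place at 0.
Table: [375, -, 581, 397, 686, 231, -]

231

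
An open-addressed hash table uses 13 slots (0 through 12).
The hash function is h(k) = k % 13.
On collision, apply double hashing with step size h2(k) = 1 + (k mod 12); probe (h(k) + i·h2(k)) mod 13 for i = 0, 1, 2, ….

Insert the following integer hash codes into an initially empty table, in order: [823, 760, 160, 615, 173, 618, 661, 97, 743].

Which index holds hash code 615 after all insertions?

823: h=4 => slot 4
760: h=6 => slot 6
160: h=4, h2=5, probe 4,9 => slot 9
615: h=4, h2=4, probe 4,8 => slot 8
173: h=4, h2=6, probe 4,10 => slot 10
618: h=7 => slot 7
661: h=11 => slot 11
97: h=6, h2=2, probe 6,8,10,12 => slot 12
743: h=2 => slot 2
Table: [., ., 743, ., 823, ., 760, 618, 615, 160, 173, 661, 97]

8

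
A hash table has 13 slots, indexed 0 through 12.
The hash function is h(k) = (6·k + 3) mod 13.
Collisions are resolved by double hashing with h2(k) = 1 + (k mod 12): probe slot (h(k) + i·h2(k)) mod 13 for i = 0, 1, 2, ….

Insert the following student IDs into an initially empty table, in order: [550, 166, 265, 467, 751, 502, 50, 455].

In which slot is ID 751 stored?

6

Insert 550: h=1, slot 1 empty → index 1.
Insert 166: h=11, slot 11 empty → index 11.
Insert 265: h=7, slot 7 empty → index 7.
Insert 467: h=10, slot 10 empty → index 10.
Insert 751: h=11, h2=8, slot 11 occupied → index 6.
Insert 502: h=12, slot 12 empty → index 12.
Insert 50: h=4, slot 4 empty → index 4.
Insert 455: h=3, slot 3 empty → index 3.
Table: [_, 550, _, 455, 50, _, 751, 265, _, _, 467, 166, 502]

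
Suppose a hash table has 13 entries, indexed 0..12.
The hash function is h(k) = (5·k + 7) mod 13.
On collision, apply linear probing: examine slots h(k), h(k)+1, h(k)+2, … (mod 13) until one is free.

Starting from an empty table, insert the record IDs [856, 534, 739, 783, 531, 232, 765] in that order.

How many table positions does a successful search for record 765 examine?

Insert 856: h=10, slot 10 empty -> index 10.
Insert 534: h=12, slot 12 empty -> index 12.
Insert 739: h=10, slot 10 occupied -> index 11.
Insert 783: h=9, slot 9 empty -> index 9.
Insert 531: h=10, slots 10,11,12 occupied -> index 0.
Insert 232: h=10, slots 10,11,12,0 occupied -> index 1.
Insert 765: h=10, slots 10,11,12,0,1 occupied -> index 2.
Table: [531, 232, 765, ∅, ∅, ∅, ∅, ∅, ∅, 783, 856, 739, 534]
Lookup 765: h=10, probe 10,11,12,0,1,2 → found at 2.

6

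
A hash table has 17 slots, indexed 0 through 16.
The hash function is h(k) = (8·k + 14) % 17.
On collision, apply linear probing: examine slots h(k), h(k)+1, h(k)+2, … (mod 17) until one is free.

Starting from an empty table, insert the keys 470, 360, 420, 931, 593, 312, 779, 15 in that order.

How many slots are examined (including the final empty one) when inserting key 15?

4

Insert 470: h=0, slot 0 empty => index 0.
Insert 360: h=4, slot 4 empty => index 4.
Insert 420: h=8, slot 8 empty => index 8.
Insert 931: h=16, slot 16 empty => index 16.
Insert 593: h=15, slot 15 empty => index 15.
Insert 312: h=11, slot 11 empty => index 11.
Insert 779: h=7, slot 7 empty => index 7.
Insert 15: h=15, slots 15,16,0 occupied => index 1.
Table: [470, 15, —, —, 360, —, —, 779, 420, —, —, 312, —, —, —, 593, 931]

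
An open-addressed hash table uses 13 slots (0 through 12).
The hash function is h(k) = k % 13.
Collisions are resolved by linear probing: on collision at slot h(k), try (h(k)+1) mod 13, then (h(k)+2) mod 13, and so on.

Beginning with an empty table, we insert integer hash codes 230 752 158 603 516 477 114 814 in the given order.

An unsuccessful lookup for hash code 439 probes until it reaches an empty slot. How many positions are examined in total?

5

Insert 230: h=9, slot 9 empty => index 9.
Insert 752: h=11, slot 11 empty => index 11.
Insert 158: h=2, slot 2 empty => index 2.
Insert 603: h=5, slot 5 empty => index 5.
Insert 516: h=9, slot 9 occupied => index 10.
Insert 477: h=9, slots 9,10,11 occupied => index 12.
Insert 114: h=10, slots 10,11,12 occupied => index 0.
Insert 814: h=8, slot 8 empty => index 8.
Table: [114, ∅, 158, ∅, ∅, 603, ∅, ∅, 814, 230, 516, 752, 477]
Lookup 439: h=10, probe 10,11,12,0,1 → slot 1 empty, not found.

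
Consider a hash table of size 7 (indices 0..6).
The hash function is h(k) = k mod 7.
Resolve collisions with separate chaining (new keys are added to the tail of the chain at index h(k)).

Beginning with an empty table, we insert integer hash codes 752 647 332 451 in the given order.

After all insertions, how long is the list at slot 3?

752 -> bucket 3
647 -> bucket 3 (collision)
332 -> bucket 3 (collision)
451 -> bucket 3 (collision)
Final buckets:
0: .
1: .
2: .
3: 752 -> 647 -> 332 -> 451
4: .
5: .
6: .

4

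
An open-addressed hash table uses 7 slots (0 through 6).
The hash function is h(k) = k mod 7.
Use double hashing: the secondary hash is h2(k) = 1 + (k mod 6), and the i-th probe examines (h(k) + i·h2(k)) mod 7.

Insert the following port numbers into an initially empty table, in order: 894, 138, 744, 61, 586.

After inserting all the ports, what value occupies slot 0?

Insert 894: h=5, slot 5 empty => index 5.
Insert 138: h=5, h2=1, slot 5 occupied => index 6.
Insert 744: h=2, slot 2 empty => index 2.
Insert 61: h=5, h2=2, slot 5 occupied => index 0.
Insert 586: h=5, h2=5, slot 5 occupied => index 3.
Table: [61, -, 744, 586, -, 894, 138]

61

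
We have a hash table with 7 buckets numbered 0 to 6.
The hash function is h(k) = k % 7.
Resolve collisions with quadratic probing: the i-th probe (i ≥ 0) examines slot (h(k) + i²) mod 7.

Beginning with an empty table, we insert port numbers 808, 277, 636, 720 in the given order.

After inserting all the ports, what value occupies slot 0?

Insert 808: h=3, slot 3 empty -> index 3.
Insert 277: h=4, slot 4 empty -> index 4.
Insert 636: h=6, slot 6 empty -> index 6.
Insert 720: h=6, slot 6 occupied -> index 0.
Table: [720, ∅, ∅, 808, 277, ∅, 636]

720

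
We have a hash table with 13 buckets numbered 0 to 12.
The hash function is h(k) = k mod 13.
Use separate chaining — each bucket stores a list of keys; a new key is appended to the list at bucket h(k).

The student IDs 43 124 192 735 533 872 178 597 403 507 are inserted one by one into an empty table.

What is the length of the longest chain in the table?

3

Insert 43: h=4, bucket 4 empty -> new chain.
Insert 124: h=7, bucket 7 empty -> new chain.
Insert 192: h=10, bucket 10 empty -> new chain.
Insert 735: h=7, bucket 7 nonempty -> append to chain.
Insert 533: h=0, bucket 0 empty -> new chain.
Insert 872: h=1, bucket 1 empty -> new chain.
Insert 178: h=9, bucket 9 empty -> new chain.
Insert 597: h=12, bucket 12 empty -> new chain.
Insert 403: h=0, bucket 0 nonempty -> append to chain.
Insert 507: h=0, bucket 0 nonempty -> append to chain.
Final buckets:
0: 533 -> 403 -> 507
1: 872
2: -
3: -
4: 43
5: -
6: -
7: 124 -> 735
8: -
9: 178
10: 192
11: -
12: 597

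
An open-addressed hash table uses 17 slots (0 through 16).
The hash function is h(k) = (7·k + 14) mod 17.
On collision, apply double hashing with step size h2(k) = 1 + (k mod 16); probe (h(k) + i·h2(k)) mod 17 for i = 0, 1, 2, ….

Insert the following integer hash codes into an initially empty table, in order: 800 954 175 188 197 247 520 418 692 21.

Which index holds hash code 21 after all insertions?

800 hashes to 4; slot 4 is free -> place at 4.
954 hashes to 11; slot 11 is free -> place at 11.
175 hashes to 15; slot 15 is free -> place at 15.
188 hashes to 4, h2=13; 4 taken -> place at 0.
197 hashes to 16; slot 16 is free -> place at 16.
247 hashes to 9; slot 9 is free -> place at 9.
520 hashes to 16, h2=9; 16 taken -> place at 8.
418 hashes to 16, h2=3; 16 taken -> place at 2.
692 hashes to 13; slot 13 is free -> place at 13.
21 hashes to 8, h2=6; 8 taken -> place at 14.
Table: [188, -, 418, -, 800, -, -, -, 520, 247, -, 954, -, 692, 21, 175, 197]

14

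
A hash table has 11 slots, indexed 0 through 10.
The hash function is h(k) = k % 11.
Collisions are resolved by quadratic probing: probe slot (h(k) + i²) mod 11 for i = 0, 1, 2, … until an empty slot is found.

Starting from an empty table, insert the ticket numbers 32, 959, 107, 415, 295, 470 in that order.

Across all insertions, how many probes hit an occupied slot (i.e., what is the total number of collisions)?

6

32: h=10 -> slot 10
959: h=2 -> slot 2
107: h=8 -> slot 8
415: h=8, probe 8,9 -> slot 9
295: h=9, probe 9,10,2,7 -> slot 7
470: h=8, probe 8,9,1 -> slot 1
Table: [∅, 470, 959, ∅, ∅, ∅, ∅, 295, 107, 415, 32]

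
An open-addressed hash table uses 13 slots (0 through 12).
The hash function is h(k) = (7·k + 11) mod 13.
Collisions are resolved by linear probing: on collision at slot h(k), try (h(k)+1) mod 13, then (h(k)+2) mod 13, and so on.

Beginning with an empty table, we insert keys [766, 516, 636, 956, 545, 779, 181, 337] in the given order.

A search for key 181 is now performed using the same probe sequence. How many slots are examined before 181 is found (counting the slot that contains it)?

7

766: h=4 => slot 4
516: h=9 => slot 9
636: h=4, probe 4,5 => slot 5
956: h=8 => slot 8
545: h=4, probe 4,5,6 => slot 6
779: h=4, probe 4,5,6,7 => slot 7
181: h=4, probe 4,5,6,7,8,9,10 => slot 10
337: h=4, probe 4,5,6,7,8,9,10,11 => slot 11
Table: [_, _, _, _, 766, 636, 545, 779, 956, 516, 181, 337, _]
Lookup 181: h=4, probe 4,5,6,7,8,9,10 → found at 10.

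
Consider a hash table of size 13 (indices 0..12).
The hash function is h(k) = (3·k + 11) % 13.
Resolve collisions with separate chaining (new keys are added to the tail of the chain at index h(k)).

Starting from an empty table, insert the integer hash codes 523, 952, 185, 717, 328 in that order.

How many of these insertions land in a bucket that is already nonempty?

523 -> bucket 7
952 -> bucket 7 (collision)
185 -> bucket 7 (collision)
717 -> bucket 4
328 -> bucket 7 (collision)
Final buckets:
0: -
1: -
2: -
3: -
4: 717
5: -
6: -
7: 523 -> 952 -> 185 -> 328
8: -
9: -
10: -
11: -
12: -

3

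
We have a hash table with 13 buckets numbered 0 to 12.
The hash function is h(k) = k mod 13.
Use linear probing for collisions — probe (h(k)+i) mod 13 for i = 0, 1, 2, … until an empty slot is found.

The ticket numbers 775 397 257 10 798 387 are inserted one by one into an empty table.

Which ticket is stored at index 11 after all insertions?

10

775: h=8 → slot 8
397: h=7 → slot 7
257: h=10 → slot 10
10: h=10, probe 10,11 → slot 11
798: h=5 → slot 5
387: h=10, probe 10,11,12 → slot 12
Table: [∅, ∅, ∅, ∅, ∅, 798, ∅, 397, 775, ∅, 257, 10, 387]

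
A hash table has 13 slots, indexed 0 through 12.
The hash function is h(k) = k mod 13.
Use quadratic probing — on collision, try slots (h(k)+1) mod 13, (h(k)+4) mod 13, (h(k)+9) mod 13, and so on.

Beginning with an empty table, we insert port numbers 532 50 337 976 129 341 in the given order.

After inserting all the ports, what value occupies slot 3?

129

532: h=12 -> slot 12
50: h=11 -> slot 11
337: h=12, probe 12,0 -> slot 0
976: h=1 -> slot 1
129: h=12, probe 12,0,3 -> slot 3
341: h=3, probe 3,4 -> slot 4
Table: [337, 976, -, 129, 341, -, -, -, -, -, -, 50, 532]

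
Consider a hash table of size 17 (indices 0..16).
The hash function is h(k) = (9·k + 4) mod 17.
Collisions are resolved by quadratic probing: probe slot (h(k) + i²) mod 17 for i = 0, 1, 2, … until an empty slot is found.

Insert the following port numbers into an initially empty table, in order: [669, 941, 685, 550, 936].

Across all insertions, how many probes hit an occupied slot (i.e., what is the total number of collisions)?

3

Insert 669: h=7, slot 7 empty → index 7.
Insert 941: h=7, slot 7 occupied → index 8.
Insert 685: h=15, slot 15 empty → index 15.
Insert 550: h=7, slots 7,8 occupied → index 11.
Insert 936: h=13, slot 13 empty → index 13.
Table: [-, -, -, -, -, -, -, 669, 941, -, -, 550, -, 936, -, 685, -]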